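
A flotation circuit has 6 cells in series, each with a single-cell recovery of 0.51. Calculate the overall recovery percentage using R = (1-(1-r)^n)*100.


Complement of single-cell recovery:
1 - r = 1 - 0.51 = 0.49
Raise to power n:
(1 - r)^6 = 0.49^6 = 0.0138412872
Overall recovery:
R = (1 - 0.0138412872) * 100
= 98.6159%

98.6159%


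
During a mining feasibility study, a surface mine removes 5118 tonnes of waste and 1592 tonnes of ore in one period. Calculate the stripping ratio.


Stripping ratio = waste tonnage / ore tonnage
= 5118 / 1592
= 3.2148

3.2148


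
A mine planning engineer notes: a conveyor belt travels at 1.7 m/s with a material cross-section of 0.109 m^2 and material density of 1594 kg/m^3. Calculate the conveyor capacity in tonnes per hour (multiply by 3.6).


1063.3255 t/h

Volumetric flow = speed * area
= 1.7 * 0.109 = 0.1853 m^3/s
Mass flow = volumetric * density
= 0.1853 * 1594 = 295.3682 kg/s
Convert to t/h: multiply by 3.6
Capacity = 295.3682 * 3.6
= 1063.3255 t/h


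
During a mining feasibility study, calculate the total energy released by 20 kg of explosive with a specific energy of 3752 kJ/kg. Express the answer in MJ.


Energy = mass * specific_energy / 1000
= 20 * 3752 / 1000
= 75040 / 1000
= 75.04 MJ

75.04 MJ


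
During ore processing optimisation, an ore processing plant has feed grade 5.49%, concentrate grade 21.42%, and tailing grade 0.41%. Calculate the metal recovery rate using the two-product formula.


94.3376%

Using the two-product formula:
R = 100 * c * (f - t) / (f * (c - t))
Numerator = 100 * 21.42 * (5.49 - 0.41)
= 100 * 21.42 * 5.08
= 10881.36
Denominator = 5.49 * (21.42 - 0.41)
= 5.49 * 21.01
= 115.3449
R = 10881.36 / 115.3449
= 94.3376%


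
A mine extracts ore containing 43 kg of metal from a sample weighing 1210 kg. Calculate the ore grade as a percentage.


Ore grade = (metal mass / ore mass) * 100
= (43 / 1210) * 100
= 0.03553719008 * 100
= 3.5537%

3.5537%


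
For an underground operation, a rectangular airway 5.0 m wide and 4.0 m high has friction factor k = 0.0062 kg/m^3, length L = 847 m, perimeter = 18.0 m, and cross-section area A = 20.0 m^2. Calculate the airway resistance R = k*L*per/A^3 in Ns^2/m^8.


0.0118 Ns^2/m^8

Compute the numerator:
k * L * per = 0.0062 * 847 * 18.0
= 94.5252
Compute the denominator:
A^3 = 20.0^3 = 8000
Resistance:
R = 94.5252 / 8000
= 0.0118 Ns^2/m^8


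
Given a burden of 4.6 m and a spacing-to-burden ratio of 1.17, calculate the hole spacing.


5.382 m

Spacing = burden * ratio
= 4.6 * 1.17
= 5.382 m


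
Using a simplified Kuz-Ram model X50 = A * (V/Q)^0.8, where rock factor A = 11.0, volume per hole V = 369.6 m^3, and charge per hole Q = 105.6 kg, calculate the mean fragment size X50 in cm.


Compute V/Q:
V/Q = 369.6 / 105.6 = 3.5
Raise to the power 0.8:
(V/Q)^0.8 = 3.5^0.8 = 2.724296895
Multiply by A:
X50 = 11.0 * 2.724296895
= 29.9673 cm

29.9673 cm


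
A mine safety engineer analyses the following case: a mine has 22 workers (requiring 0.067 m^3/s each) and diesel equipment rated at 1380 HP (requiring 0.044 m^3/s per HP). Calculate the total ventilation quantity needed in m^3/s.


Airflow for workers:
Q_people = 22 * 0.067 = 1.474 m^3/s
Airflow for diesel equipment:
Q_diesel = 1380 * 0.044 = 60.72 m^3/s
Total ventilation:
Q_total = 1.474 + 60.72
= 62.194 m^3/s

62.194 m^3/s


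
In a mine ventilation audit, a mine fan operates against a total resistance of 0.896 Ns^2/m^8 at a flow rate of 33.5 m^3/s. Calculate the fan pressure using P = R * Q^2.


Compute Q^2:
Q^2 = 33.5^2 = 1122.25
Compute pressure:
P = R * Q^2 = 0.896 * 1122.25
= 1005.536 Pa

1005.536 Pa


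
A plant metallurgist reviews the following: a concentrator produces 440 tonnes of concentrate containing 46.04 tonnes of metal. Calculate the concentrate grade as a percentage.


Grade = (metal in concentrate / concentrate mass) * 100
= (46.04 / 440) * 100
= 0.1046363636 * 100
= 10.4636%

10.4636%


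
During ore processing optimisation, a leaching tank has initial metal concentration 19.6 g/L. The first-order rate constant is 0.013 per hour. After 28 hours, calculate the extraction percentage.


30.5109%

Compute the exponent:
-k * t = -0.013 * 28 = -0.364
Remaining concentration:
C = 19.6 * exp(-0.364)
= 19.6 * 0.6948911947
= 13.61986742 g/L
Extracted = 19.6 - 13.61986742 = 5.980132583 g/L
Extraction % = 5.980132583 / 19.6 * 100
= 30.5109%


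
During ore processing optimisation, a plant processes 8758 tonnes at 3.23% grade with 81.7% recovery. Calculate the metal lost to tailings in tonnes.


51.7677 tonnes

Total metal in feed:
= 8758 * 3.23 / 100 = 282.8834 tonnes
Metal recovered:
= 282.8834 * 81.7 / 100 = 231.1157378 tonnes
Metal lost to tailings:
= 282.8834 - 231.1157378
= 51.7677 tonnes


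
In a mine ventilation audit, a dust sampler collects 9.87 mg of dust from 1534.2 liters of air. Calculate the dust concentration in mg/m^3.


6.4333 mg/m^3

Convert liters to m^3: 1 m^3 = 1000 L
Concentration = mass / volume * 1000
= 9.87 / 1534.2 * 1000
= 0.006433320297 * 1000
= 6.4333 mg/m^3


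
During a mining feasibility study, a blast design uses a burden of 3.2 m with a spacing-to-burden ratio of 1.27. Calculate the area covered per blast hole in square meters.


13.0048 m^2

First, find the spacing:
Spacing = burden * ratio = 3.2 * 1.27
= 4.064 m
Then, calculate the area:
Area = burden * spacing = 3.2 * 4.064
= 13.0048 m^2


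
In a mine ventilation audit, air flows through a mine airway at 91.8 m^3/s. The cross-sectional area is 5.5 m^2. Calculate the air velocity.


16.6909 m/s

Velocity = flow rate / cross-sectional area
= 91.8 / 5.5
= 16.6909 m/s


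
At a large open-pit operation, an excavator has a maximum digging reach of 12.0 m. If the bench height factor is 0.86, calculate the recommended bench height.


Bench height = reach * factor
= 12.0 * 0.86
= 10.32 m

10.32 m


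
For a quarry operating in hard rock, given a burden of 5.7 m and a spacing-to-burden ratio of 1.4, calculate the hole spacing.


7.98 m

Spacing = burden * ratio
= 5.7 * 1.4
= 7.98 m


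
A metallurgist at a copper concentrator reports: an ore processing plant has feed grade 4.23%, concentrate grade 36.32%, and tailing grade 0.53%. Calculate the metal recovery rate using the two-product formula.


Using the two-product formula:
R = 100 * c * (f - t) / (f * (c - t))
Numerator = 100 * 36.32 * (4.23 - 0.53)
= 100 * 36.32 * 3.7
= 13438.4
Denominator = 4.23 * (36.32 - 0.53)
= 4.23 * 35.79
= 151.3917
R = 13438.4 / 151.3917
= 88.7658%

88.7658%


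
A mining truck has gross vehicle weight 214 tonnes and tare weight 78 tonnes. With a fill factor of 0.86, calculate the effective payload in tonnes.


Maximum payload = gross - tare
= 214 - 78 = 136 tonnes
Effective payload = max payload * fill factor
= 136 * 0.86
= 116.96 tonnes

116.96 tonnes


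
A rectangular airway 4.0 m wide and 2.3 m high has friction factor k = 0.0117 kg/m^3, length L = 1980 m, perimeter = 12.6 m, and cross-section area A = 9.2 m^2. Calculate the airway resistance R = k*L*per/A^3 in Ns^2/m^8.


Compute the numerator:
k * L * per = 0.0117 * 1980 * 12.6
= 291.8916
Compute the denominator:
A^3 = 9.2^3 = 778.688
Resistance:
R = 291.8916 / 778.688
= 0.3749 Ns^2/m^8

0.3749 Ns^2/m^8


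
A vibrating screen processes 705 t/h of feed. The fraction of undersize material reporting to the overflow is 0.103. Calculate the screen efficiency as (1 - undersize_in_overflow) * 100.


Screen efficiency = (1 - fraction of undersize in overflow) * 100
= (1 - 0.103) * 100
= 0.897 * 100
= 89.7%

89.7%


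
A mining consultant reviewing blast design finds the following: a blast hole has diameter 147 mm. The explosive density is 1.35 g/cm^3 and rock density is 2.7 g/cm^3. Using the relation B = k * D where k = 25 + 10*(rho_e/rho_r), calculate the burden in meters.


4.41 m

First, compute k:
rho_e / rho_r = 1.35 / 2.7 = 0.5
k = 25 + 10 * 0.5 = 30
Then, compute burden:
B = k * D / 1000 = 30 * 147 / 1000
= 4410 / 1000
= 4.41 m


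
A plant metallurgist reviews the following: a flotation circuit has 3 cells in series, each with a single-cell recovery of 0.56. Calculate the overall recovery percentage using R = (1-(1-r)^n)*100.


91.4816%

Complement of single-cell recovery:
1 - r = 1 - 0.56 = 0.44
Raise to power n:
(1 - r)^3 = 0.44^3 = 0.085184
Overall recovery:
R = (1 - 0.085184) * 100
= 91.4816%


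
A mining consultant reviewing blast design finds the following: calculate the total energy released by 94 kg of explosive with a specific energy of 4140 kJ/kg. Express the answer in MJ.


Energy = mass * specific_energy / 1000
= 94 * 4140 / 1000
= 389160 / 1000
= 389.16 MJ

389.16 MJ


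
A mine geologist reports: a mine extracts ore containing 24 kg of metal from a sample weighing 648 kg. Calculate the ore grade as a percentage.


3.7037%

Ore grade = (metal mass / ore mass) * 100
= (24 / 648) * 100
= 0.03703703704 * 100
= 3.7037%


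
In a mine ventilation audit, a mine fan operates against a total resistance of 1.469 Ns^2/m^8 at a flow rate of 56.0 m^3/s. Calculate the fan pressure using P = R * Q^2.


Compute Q^2:
Q^2 = 56.0^2 = 3136.0
Compute pressure:
P = R * Q^2 = 1.469 * 3136.0
= 4606.784 Pa

4606.784 Pa


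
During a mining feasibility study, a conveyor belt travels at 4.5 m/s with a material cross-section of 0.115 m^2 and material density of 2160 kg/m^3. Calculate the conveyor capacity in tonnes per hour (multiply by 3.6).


4024.08 t/h

Volumetric flow = speed * area
= 4.5 * 0.115 = 0.5175 m^3/s
Mass flow = volumetric * density
= 0.5175 * 2160 = 1117.8 kg/s
Convert to t/h: multiply by 3.6
Capacity = 1117.8 * 3.6
= 4024.08 t/h


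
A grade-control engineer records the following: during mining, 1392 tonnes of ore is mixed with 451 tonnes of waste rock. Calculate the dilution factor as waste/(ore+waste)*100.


Total material = ore + waste
= 1392 + 451 = 1843 tonnes
Dilution = waste / total * 100
= 451 / 1843 * 100
= 0.2447097124 * 100
= 24.471%

24.471%


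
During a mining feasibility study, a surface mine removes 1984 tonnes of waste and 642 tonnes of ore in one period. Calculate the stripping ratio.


3.0903

Stripping ratio = waste tonnage / ore tonnage
= 1984 / 642
= 3.0903


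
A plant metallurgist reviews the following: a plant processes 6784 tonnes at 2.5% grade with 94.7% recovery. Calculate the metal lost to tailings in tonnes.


Total metal in feed:
= 6784 * 2.5 / 100 = 169.6 tonnes
Metal recovered:
= 169.6 * 94.7 / 100 = 160.6112 tonnes
Metal lost to tailings:
= 169.6 - 160.6112
= 8.9888 tonnes

8.9888 tonnes


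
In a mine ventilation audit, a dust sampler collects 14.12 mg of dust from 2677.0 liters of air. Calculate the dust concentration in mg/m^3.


Convert liters to m^3: 1 m^3 = 1000 L
Concentration = mass / volume * 1000
= 14.12 / 2677.0 * 1000
= 0.005274561076 * 1000
= 5.2746 mg/m^3

5.2746 mg/m^3


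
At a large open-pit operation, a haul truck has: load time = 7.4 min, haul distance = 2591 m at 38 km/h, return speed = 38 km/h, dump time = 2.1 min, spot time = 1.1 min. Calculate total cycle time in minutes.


Convert haul speed to m/min: 38 * 1000/60 = 633.3333333 m/min
Haul time = 2591 / 633.3333333 = 4.091052632 min
Convert return speed to m/min: 38 * 1000/60 = 633.3333333 m/min
Return time = 2591 / 633.3333333 = 4.091052632 min
Total cycle time:
= 7.4 + 4.091052632 + 2.1 + 4.091052632 + 1.1
= 18.7821 min

18.7821 min


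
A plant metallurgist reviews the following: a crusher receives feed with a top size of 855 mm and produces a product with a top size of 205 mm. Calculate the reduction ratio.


Reduction ratio = feed size / product size
= 855 / 205
= 4.1707

4.1707


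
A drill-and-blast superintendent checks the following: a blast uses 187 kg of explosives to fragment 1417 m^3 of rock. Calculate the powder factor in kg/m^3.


0.132 kg/m^3

Powder factor = explosive mass / rock volume
= 187 / 1417
= 0.132 kg/m^3


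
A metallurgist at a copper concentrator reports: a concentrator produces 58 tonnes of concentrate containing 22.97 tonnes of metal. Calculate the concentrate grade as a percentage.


39.6034%

Grade = (metal in concentrate / concentrate mass) * 100
= (22.97 / 58) * 100
= 0.3960344828 * 100
= 39.6034%


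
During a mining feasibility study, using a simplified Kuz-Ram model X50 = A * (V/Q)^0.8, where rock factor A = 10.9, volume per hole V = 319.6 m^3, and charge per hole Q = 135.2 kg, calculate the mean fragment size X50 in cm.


Compute V/Q:
V/Q = 319.6 / 135.2 = 2.363905325
Raise to the power 0.8:
(V/Q)^0.8 = 2.363905325^0.8 = 1.990233643
Multiply by A:
X50 = 10.9 * 1.990233643
= 21.6935 cm

21.6935 cm


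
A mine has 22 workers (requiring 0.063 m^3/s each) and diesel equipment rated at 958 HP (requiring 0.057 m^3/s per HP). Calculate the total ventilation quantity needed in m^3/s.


Airflow for workers:
Q_people = 22 * 0.063 = 1.386 m^3/s
Airflow for diesel equipment:
Q_diesel = 958 * 0.057 = 54.606 m^3/s
Total ventilation:
Q_total = 1.386 + 54.606
= 55.992 m^3/s

55.992 m^3/s


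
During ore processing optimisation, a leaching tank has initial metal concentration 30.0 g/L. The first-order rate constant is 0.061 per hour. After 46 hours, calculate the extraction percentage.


93.9554%

Compute the exponent:
-k * t = -0.061 * 46 = -2.806
Remaining concentration:
C = 30.0 * exp(-2.806)
= 30.0 * 0.06044629464
= 1.813388839 g/L
Extracted = 30.0 - 1.813388839 = 28.18661116 g/L
Extraction % = 28.18661116 / 30.0 * 100
= 93.9554%


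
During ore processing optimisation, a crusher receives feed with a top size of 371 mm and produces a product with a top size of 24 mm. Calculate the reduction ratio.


Reduction ratio = feed size / product size
= 371 / 24
= 15.4583

15.4583


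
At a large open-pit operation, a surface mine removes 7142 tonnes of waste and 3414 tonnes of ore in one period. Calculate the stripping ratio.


2.092

Stripping ratio = waste tonnage / ore tonnage
= 7142 / 3414
= 2.092


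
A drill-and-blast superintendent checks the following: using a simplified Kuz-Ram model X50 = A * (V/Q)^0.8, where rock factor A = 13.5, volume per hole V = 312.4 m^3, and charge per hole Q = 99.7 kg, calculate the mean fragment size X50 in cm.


33.6625 cm

Compute V/Q:
V/Q = 312.4 / 99.7 = 3.133400201
Raise to the power 0.8:
(V/Q)^0.8 = 3.133400201^0.8 = 2.493519067
Multiply by A:
X50 = 13.5 * 2.493519067
= 33.6625 cm


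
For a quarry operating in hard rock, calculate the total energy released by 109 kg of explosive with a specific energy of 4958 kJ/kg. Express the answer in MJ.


Energy = mass * specific_energy / 1000
= 109 * 4958 / 1000
= 540422 / 1000
= 540.422 MJ

540.422 MJ


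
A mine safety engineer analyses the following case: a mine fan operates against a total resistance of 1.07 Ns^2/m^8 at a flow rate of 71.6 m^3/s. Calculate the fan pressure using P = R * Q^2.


5485.4192 Pa

Compute Q^2:
Q^2 = 71.6^2 = 5126.56
Compute pressure:
P = R * Q^2 = 1.07 * 5126.56
= 5485.4192 Pa


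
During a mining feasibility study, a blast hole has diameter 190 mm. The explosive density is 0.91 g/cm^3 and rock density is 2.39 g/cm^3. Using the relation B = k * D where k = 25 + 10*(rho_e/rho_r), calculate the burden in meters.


First, compute k:
rho_e / rho_r = 0.91 / 2.39 = 0.3807531381
k = 25 + 10 * 0.3807531381 = 28.80753138
Then, compute burden:
B = k * D / 1000 = 28.80753138 * 190 / 1000
= 5473.430962 / 1000
= 5.4734 m

5.4734 m


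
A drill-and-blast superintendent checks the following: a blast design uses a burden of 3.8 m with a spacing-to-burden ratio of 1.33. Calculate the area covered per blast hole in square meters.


First, find the spacing:
Spacing = burden * ratio = 3.8 * 1.33
= 5.054 m
Then, calculate the area:
Area = burden * spacing = 3.8 * 5.054
= 19.2052 m^2

19.2052 m^2


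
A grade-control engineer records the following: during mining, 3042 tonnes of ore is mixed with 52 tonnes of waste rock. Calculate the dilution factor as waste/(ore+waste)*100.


Total material = ore + waste
= 3042 + 52 = 3094 tonnes
Dilution = waste / total * 100
= 52 / 3094 * 100
= 0.01680672269 * 100
= 1.6807%

1.6807%


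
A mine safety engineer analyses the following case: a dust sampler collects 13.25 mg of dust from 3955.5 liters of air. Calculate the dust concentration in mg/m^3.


Convert liters to m^3: 1 m^3 = 1000 L
Concentration = mass / volume * 1000
= 13.25 / 3955.5 * 1000
= 0.003349766148 * 1000
= 3.3498 mg/m^3

3.3498 mg/m^3


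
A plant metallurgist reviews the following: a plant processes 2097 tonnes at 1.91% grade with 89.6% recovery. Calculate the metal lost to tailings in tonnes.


Total metal in feed:
= 2097 * 1.91 / 100 = 40.0527 tonnes
Metal recovered:
= 40.0527 * 89.6 / 100 = 35.8872192 tonnes
Metal lost to tailings:
= 40.0527 - 35.8872192
= 4.1655 tonnes

4.1655 tonnes


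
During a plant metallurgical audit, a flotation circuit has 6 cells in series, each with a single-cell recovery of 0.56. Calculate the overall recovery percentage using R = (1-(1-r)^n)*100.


99.2744%

Complement of single-cell recovery:
1 - r = 1 - 0.56 = 0.44
Raise to power n:
(1 - r)^6 = 0.44^6 = 0.007256313856
Overall recovery:
R = (1 - 0.007256313856) * 100
= 99.2744%


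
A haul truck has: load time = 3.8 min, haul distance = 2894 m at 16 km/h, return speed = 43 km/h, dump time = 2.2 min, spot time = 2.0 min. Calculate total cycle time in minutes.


22.8906 min

Convert haul speed to m/min: 16 * 1000/60 = 266.6666667 m/min
Haul time = 2894 / 266.6666667 = 10.8525 min
Convert return speed to m/min: 43 * 1000/60 = 716.6666667 m/min
Return time = 2894 / 716.6666667 = 4.038139535 min
Total cycle time:
= 3.8 + 10.8525 + 2.2 + 4.038139535 + 2.0
= 22.8906 min


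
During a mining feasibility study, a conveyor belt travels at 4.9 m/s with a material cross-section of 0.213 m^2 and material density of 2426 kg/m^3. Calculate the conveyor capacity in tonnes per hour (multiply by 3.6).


Volumetric flow = speed * area
= 4.9 * 0.213 = 1.0437 m^3/s
Mass flow = volumetric * density
= 1.0437 * 2426 = 2532.0162 kg/s
Convert to t/h: multiply by 3.6
Capacity = 2532.0162 * 3.6
= 9115.2583 t/h

9115.2583 t/h


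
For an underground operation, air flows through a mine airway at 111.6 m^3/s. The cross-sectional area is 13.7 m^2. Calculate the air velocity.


8.146 m/s

Velocity = flow rate / cross-sectional area
= 111.6 / 13.7
= 8.146 m/s


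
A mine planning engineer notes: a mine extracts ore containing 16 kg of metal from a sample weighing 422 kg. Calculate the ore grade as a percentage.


Ore grade = (metal mass / ore mass) * 100
= (16 / 422) * 100
= 0.03791469194 * 100
= 3.7915%

3.7915%


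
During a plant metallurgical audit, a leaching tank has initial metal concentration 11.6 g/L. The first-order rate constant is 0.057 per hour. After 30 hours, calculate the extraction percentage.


Compute the exponent:
-k * t = -0.057 * 30 = -1.71
Remaining concentration:
C = 11.6 * exp(-1.71)
= 11.6 * 0.1808657926
= 2.098043194 g/L
Extracted = 11.6 - 2.098043194 = 9.501956806 g/L
Extraction % = 9.501956806 / 11.6 * 100
= 81.9134%

81.9134%


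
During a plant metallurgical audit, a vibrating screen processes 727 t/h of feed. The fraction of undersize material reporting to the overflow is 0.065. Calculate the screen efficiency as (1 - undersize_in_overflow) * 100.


93.5%

Screen efficiency = (1 - fraction of undersize in overflow) * 100
= (1 - 0.065) * 100
= 0.935 * 100
= 93.5%


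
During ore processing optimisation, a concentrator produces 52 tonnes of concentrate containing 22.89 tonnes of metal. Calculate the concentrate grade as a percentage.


44.0192%

Grade = (metal in concentrate / concentrate mass) * 100
= (22.89 / 52) * 100
= 0.4401923077 * 100
= 44.0192%


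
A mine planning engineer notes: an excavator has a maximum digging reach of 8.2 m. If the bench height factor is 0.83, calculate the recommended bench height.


6.806 m

Bench height = reach * factor
= 8.2 * 0.83
= 6.806 m


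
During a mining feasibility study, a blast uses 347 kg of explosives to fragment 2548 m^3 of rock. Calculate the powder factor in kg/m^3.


0.1362 kg/m^3

Powder factor = explosive mass / rock volume
= 347 / 2548
= 0.1362 kg/m^3


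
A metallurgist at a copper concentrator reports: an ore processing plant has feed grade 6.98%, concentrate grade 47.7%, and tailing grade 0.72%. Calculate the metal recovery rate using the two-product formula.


91.0593%

Using the two-product formula:
R = 100 * c * (f - t) / (f * (c - t))
Numerator = 100 * 47.7 * (6.98 - 0.72)
= 100 * 47.7 * 6.26
= 29860.2
Denominator = 6.98 * (47.7 - 0.72)
= 6.98 * 46.98
= 327.9204
R = 29860.2 / 327.9204
= 91.0593%


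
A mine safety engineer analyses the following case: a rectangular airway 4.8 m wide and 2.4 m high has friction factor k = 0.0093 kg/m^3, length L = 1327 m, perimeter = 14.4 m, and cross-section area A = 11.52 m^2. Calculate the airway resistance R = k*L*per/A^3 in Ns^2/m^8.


Compute the numerator:
k * L * per = 0.0093 * 1327 * 14.4
= 177.71184
Compute the denominator:
A^3 = 11.52^3 = 1528.823808
Resistance:
R = 177.71184 / 1528.823808
= 0.1162 Ns^2/m^8

0.1162 Ns^2/m^8


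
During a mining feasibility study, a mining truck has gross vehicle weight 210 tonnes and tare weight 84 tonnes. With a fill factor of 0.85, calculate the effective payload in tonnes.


107.1 tonnes

Maximum payload = gross - tare
= 210 - 84 = 126 tonnes
Effective payload = max payload * fill factor
= 126 * 0.85
= 107.1 tonnes


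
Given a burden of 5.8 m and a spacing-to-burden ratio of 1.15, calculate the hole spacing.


Spacing = burden * ratio
= 5.8 * 1.15
= 6.67 m

6.67 m


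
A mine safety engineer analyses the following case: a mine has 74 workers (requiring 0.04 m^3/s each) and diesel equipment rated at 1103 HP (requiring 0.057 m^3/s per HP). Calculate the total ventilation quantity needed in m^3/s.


65.831 m^3/s

Airflow for workers:
Q_people = 74 * 0.04 = 2.96 m^3/s
Airflow for diesel equipment:
Q_diesel = 1103 * 0.057 = 62.871 m^3/s
Total ventilation:
Q_total = 2.96 + 62.871
= 65.831 m^3/s


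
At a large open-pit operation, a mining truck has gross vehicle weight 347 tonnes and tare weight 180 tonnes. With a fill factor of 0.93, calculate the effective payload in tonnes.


155.31 tonnes

Maximum payload = gross - tare
= 347 - 180 = 167 tonnes
Effective payload = max payload * fill factor
= 167 * 0.93
= 155.31 tonnes


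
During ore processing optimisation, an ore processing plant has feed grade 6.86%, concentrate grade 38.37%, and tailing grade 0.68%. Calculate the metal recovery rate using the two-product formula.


91.7128%

Using the two-product formula:
R = 100 * c * (f - t) / (f * (c - t))
Numerator = 100 * 38.37 * (6.86 - 0.68)
= 100 * 38.37 * 6.18
= 23712.66
Denominator = 6.86 * (38.37 - 0.68)
= 6.86 * 37.69
= 258.5534
R = 23712.66 / 258.5534
= 91.7128%


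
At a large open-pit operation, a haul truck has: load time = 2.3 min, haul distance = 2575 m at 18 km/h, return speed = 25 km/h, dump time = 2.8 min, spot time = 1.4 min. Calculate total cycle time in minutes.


Convert haul speed to m/min: 18 * 1000/60 = 300 m/min
Haul time = 2575 / 300 = 8.583333333 min
Convert return speed to m/min: 25 * 1000/60 = 416.6666667 m/min
Return time = 2575 / 416.6666667 = 6.18 min
Total cycle time:
= 2.3 + 8.583333333 + 2.8 + 6.18 + 1.4
= 21.2633 min

21.2633 min


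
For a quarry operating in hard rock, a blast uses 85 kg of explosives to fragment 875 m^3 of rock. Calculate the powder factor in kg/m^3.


0.0971 kg/m^3

Powder factor = explosive mass / rock volume
= 85 / 875
= 0.0971 kg/m^3


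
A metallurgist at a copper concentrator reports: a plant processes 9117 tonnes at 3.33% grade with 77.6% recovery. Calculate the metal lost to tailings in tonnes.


68.0055 tonnes

Total metal in feed:
= 9117 * 3.33 / 100 = 303.5961 tonnes
Metal recovered:
= 303.5961 * 77.6 / 100 = 235.5905736 tonnes
Metal lost to tailings:
= 303.5961 - 235.5905736
= 68.0055 tonnes


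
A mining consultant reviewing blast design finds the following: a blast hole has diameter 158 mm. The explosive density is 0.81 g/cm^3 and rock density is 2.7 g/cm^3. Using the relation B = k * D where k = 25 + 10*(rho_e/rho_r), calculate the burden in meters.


4.424 m

First, compute k:
rho_e / rho_r = 0.81 / 2.7 = 0.3
k = 25 + 10 * 0.3 = 28
Then, compute burden:
B = k * D / 1000 = 28 * 158 / 1000
= 4424 / 1000
= 4.424 m


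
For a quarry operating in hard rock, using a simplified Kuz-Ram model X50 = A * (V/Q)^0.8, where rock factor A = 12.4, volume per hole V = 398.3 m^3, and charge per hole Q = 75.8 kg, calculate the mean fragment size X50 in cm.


46.7579 cm

Compute V/Q:
V/Q = 398.3 / 75.8 = 5.254617414
Raise to the power 0.8:
(V/Q)^0.8 = 5.254617414^0.8 = 3.770794636
Multiply by A:
X50 = 12.4 * 3.770794636
= 46.7579 cm


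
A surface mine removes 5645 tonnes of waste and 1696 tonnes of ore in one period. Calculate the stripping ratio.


Stripping ratio = waste tonnage / ore tonnage
= 5645 / 1696
= 3.3284

3.3284


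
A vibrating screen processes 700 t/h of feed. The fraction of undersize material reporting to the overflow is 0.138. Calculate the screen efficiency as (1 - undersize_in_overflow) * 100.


Screen efficiency = (1 - fraction of undersize in overflow) * 100
= (1 - 0.138) * 100
= 0.862 * 100
= 86.2%

86.2%


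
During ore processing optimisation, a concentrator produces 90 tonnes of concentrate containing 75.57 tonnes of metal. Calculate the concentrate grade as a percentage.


Grade = (metal in concentrate / concentrate mass) * 100
= (75.57 / 90) * 100
= 0.8396666667 * 100
= 83.9667%

83.9667%


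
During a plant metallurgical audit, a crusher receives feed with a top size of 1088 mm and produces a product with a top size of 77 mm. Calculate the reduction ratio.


14.1299

Reduction ratio = feed size / product size
= 1088 / 77
= 14.1299


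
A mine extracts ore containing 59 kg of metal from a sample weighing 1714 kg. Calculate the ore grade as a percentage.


3.4422%

Ore grade = (metal mass / ore mass) * 100
= (59 / 1714) * 100
= 0.03442240373 * 100
= 3.4422%


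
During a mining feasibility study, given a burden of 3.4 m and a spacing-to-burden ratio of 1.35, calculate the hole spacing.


Spacing = burden * ratio
= 3.4 * 1.35
= 4.59 m

4.59 m


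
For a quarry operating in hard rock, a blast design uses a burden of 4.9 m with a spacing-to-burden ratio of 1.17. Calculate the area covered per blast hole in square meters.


28.0917 m^2

First, find the spacing:
Spacing = burden * ratio = 4.9 * 1.17
= 5.733 m
Then, calculate the area:
Area = burden * spacing = 4.9 * 5.733
= 28.0917 m^2


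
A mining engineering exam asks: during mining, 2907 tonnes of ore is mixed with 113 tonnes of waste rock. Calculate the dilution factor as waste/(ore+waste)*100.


Total material = ore + waste
= 2907 + 113 = 3020 tonnes
Dilution = waste / total * 100
= 113 / 3020 * 100
= 0.03741721854 * 100
= 3.7417%

3.7417%


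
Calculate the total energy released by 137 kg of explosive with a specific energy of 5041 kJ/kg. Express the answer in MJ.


Energy = mass * specific_energy / 1000
= 137 * 5041 / 1000
= 690617 / 1000
= 690.617 MJ

690.617 MJ


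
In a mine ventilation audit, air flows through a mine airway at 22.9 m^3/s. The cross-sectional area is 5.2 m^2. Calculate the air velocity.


4.4038 m/s

Velocity = flow rate / cross-sectional area
= 22.9 / 5.2
= 4.4038 m/s


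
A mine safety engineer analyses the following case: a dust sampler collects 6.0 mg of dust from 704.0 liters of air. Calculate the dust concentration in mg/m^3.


Convert liters to m^3: 1 m^3 = 1000 L
Concentration = mass / volume * 1000
= 6.0 / 704.0 * 1000
= 0.008522727273 * 1000
= 8.5227 mg/m^3

8.5227 mg/m^3


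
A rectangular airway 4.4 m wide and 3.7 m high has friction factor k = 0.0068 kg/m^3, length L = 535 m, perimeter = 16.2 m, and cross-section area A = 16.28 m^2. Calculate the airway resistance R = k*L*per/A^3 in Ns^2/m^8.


Compute the numerator:
k * L * per = 0.0068 * 535 * 16.2
= 58.9356
Compute the denominator:
A^3 = 16.28^3 = 4314.825152
Resistance:
R = 58.9356 / 4314.825152
= 0.0137 Ns^2/m^8

0.0137 Ns^2/m^8


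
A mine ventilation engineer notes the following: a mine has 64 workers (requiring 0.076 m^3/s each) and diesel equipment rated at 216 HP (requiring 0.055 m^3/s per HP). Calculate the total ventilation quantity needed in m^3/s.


16.744 m^3/s

Airflow for workers:
Q_people = 64 * 0.076 = 4.864 m^3/s
Airflow for diesel equipment:
Q_diesel = 216 * 0.055 = 11.88 m^3/s
Total ventilation:
Q_total = 4.864 + 11.88
= 16.744 m^3/s


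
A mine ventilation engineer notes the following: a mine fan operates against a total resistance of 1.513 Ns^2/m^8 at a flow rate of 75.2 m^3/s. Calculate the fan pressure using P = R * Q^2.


8556.0755 Pa

Compute Q^2:
Q^2 = 75.2^2 = 5655.04
Compute pressure:
P = R * Q^2 = 1.513 * 5655.04
= 8556.0755 Pa


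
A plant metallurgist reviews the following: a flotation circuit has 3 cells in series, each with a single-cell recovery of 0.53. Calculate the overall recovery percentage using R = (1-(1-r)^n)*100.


Complement of single-cell recovery:
1 - r = 1 - 0.53 = 0.47
Raise to power n:
(1 - r)^3 = 0.47^3 = 0.103823
Overall recovery:
R = (1 - 0.103823) * 100
= 89.6177%

89.6177%


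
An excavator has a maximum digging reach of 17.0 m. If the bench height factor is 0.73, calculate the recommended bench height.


12.41 m

Bench height = reach * factor
= 17.0 * 0.73
= 12.41 m


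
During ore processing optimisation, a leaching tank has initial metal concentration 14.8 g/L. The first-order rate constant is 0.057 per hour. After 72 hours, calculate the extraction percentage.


Compute the exponent:
-k * t = -0.057 * 72 = -4.104
Remaining concentration:
C = 14.8 * exp(-4.104)
= 14.8 * 0.0165065171
= 0.2442964532 g/L
Extracted = 14.8 - 0.2442964532 = 14.55570355 g/L
Extraction % = 14.55570355 / 14.8 * 100
= 98.3493%

98.3493%


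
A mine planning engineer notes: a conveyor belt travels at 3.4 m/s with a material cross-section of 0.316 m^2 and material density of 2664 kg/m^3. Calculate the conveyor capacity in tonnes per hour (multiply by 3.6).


Volumetric flow = speed * area
= 3.4 * 0.316 = 1.0744 m^3/s
Mass flow = volumetric * density
= 1.0744 * 2664 = 2862.2016 kg/s
Convert to t/h: multiply by 3.6
Capacity = 2862.2016 * 3.6
= 10303.9258 t/h

10303.9258 t/h


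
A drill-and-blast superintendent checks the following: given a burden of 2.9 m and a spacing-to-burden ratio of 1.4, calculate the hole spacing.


4.06 m

Spacing = burden * ratio
= 2.9 * 1.4
= 4.06 m


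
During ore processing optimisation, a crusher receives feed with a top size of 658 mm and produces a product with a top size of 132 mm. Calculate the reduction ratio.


4.9848

Reduction ratio = feed size / product size
= 658 / 132
= 4.9848


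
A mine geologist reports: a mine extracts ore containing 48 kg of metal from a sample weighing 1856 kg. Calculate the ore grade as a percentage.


Ore grade = (metal mass / ore mass) * 100
= (48 / 1856) * 100
= 0.02586206897 * 100
= 2.5862%

2.5862%


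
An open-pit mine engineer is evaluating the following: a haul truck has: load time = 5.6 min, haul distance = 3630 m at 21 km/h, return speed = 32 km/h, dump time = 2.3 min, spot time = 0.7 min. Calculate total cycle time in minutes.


Convert haul speed to m/min: 21 * 1000/60 = 350 m/min
Haul time = 3630 / 350 = 10.37142857 min
Convert return speed to m/min: 32 * 1000/60 = 533.3333333 m/min
Return time = 3630 / 533.3333333 = 6.80625 min
Total cycle time:
= 5.6 + 10.37142857 + 2.3 + 6.80625 + 0.7
= 25.7777 min

25.7777 min


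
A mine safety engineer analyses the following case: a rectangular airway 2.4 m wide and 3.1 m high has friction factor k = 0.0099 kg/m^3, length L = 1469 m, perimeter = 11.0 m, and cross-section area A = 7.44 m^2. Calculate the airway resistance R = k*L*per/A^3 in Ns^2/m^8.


Compute the numerator:
k * L * per = 0.0099 * 1469 * 11.0
= 159.9741
Compute the denominator:
A^3 = 7.44^3 = 411.830784
Resistance:
R = 159.9741 / 411.830784
= 0.3884 Ns^2/m^8

0.3884 Ns^2/m^8


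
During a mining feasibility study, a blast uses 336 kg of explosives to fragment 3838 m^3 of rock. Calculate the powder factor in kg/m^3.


0.0875 kg/m^3

Powder factor = explosive mass / rock volume
= 336 / 3838
= 0.0875 kg/m^3


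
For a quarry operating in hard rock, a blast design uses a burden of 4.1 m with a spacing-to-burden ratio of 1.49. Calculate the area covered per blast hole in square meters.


25.0469 m^2

First, find the spacing:
Spacing = burden * ratio = 4.1 * 1.49
= 6.109 m
Then, calculate the area:
Area = burden * spacing = 4.1 * 6.109
= 25.0469 m^2


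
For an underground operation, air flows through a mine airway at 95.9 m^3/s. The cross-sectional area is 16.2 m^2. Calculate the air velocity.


5.9198 m/s

Velocity = flow rate / cross-sectional area
= 95.9 / 16.2
= 5.9198 m/s


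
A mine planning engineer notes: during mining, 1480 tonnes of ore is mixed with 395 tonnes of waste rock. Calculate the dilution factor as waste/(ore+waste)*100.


Total material = ore + waste
= 1480 + 395 = 1875 tonnes
Dilution = waste / total * 100
= 395 / 1875 * 100
= 0.2106666667 * 100
= 21.0667%

21.0667%


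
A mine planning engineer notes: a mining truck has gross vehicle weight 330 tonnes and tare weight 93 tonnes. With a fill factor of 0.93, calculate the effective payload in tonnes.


Maximum payload = gross - tare
= 330 - 93 = 237 tonnes
Effective payload = max payload * fill factor
= 237 * 0.93
= 220.41 tonnes

220.41 tonnes


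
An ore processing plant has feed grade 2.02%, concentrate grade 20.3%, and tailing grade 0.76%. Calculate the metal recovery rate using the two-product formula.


Using the two-product formula:
R = 100 * c * (f - t) / (f * (c - t))
Numerator = 100 * 20.3 * (2.02 - 0.76)
= 100 * 20.3 * 1.26
= 2557.8
Denominator = 2.02 * (20.3 - 0.76)
= 2.02 * 19.54
= 39.4708
R = 2557.8 / 39.4708
= 64.8023%

64.8023%


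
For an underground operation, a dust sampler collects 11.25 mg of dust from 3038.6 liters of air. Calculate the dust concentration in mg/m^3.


3.7024 mg/m^3

Convert liters to m^3: 1 m^3 = 1000 L
Concentration = mass / volume * 1000
= 11.25 / 3038.6 * 1000
= 0.00370236293 * 1000
= 3.7024 mg/m^3


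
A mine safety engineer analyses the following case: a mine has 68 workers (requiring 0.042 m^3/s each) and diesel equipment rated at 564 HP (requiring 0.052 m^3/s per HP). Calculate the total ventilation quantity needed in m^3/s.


Airflow for workers:
Q_people = 68 * 0.042 = 2.856 m^3/s
Airflow for diesel equipment:
Q_diesel = 564 * 0.052 = 29.328 m^3/s
Total ventilation:
Q_total = 2.856 + 29.328
= 32.184 m^3/s

32.184 m^3/s


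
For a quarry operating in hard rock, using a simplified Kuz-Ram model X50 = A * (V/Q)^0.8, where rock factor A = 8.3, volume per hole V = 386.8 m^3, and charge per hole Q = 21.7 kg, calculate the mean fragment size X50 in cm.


83.1571 cm

Compute V/Q:
V/Q = 386.8 / 21.7 = 17.82488479
Raise to the power 0.8:
(V/Q)^0.8 = 17.82488479^0.8 = 10.01893099
Multiply by A:
X50 = 8.3 * 10.01893099
= 83.1571 cm


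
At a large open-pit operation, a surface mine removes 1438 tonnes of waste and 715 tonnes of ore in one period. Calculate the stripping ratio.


2.0112

Stripping ratio = waste tonnage / ore tonnage
= 1438 / 715
= 2.0112


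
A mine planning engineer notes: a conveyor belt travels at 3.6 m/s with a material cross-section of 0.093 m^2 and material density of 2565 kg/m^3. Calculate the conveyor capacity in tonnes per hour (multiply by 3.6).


3091.5432 t/h

Volumetric flow = speed * area
= 3.6 * 0.093 = 0.3348 m^3/s
Mass flow = volumetric * density
= 0.3348 * 2565 = 858.762 kg/s
Convert to t/h: multiply by 3.6
Capacity = 858.762 * 3.6
= 3091.5432 t/h


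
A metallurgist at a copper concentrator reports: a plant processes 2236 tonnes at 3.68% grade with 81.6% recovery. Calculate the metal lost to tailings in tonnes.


15.1404 tonnes

Total metal in feed:
= 2236 * 3.68 / 100 = 82.2848 tonnes
Metal recovered:
= 82.2848 * 81.6 / 100 = 67.1443968 tonnes
Metal lost to tailings:
= 82.2848 - 67.1443968
= 15.1404 tonnes


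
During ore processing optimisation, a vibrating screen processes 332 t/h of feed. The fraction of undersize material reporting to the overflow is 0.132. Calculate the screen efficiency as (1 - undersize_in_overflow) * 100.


Screen efficiency = (1 - fraction of undersize in overflow) * 100
= (1 - 0.132) * 100
= 0.868 * 100
= 86.8%

86.8%


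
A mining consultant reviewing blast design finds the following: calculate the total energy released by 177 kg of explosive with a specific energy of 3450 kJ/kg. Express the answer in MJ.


610.65 MJ

Energy = mass * specific_energy / 1000
= 177 * 3450 / 1000
= 610650 / 1000
= 610.65 MJ


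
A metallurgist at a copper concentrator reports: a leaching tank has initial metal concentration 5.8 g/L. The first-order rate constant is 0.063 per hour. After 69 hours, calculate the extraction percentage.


Compute the exponent:
-k * t = -0.063 * 69 = -4.347
Remaining concentration:
C = 5.8 * exp(-4.347)
= 5.8 * 0.01294559116
= 0.07508442871 g/L
Extracted = 5.8 - 0.07508442871 = 5.724915571 g/L
Extraction % = 5.724915571 / 5.8 * 100
= 98.7054%

98.7054%


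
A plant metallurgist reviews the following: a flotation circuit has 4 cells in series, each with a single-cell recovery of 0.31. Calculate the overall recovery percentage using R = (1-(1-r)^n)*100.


77.3329%

Complement of single-cell recovery:
1 - r = 1 - 0.31 = 0.69
Raise to power n:
(1 - r)^4 = 0.69^4 = 0.22667121
Overall recovery:
R = (1 - 0.22667121) * 100
= 77.3329%


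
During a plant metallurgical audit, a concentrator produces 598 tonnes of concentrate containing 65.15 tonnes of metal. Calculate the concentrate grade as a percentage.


Grade = (metal in concentrate / concentrate mass) * 100
= (65.15 / 598) * 100
= 0.1089464883 * 100
= 10.8946%

10.8946%


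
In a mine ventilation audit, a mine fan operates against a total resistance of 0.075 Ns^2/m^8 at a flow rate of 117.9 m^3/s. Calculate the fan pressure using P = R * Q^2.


1042.5308 Pa

Compute Q^2:
Q^2 = 117.9^2 = 13900.41
Compute pressure:
P = R * Q^2 = 0.075 * 13900.41
= 1042.5308 Pa


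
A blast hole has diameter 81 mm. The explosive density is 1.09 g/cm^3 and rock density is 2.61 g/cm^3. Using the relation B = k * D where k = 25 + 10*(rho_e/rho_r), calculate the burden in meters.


First, compute k:
rho_e / rho_r = 1.09 / 2.61 = 0.4176245211
k = 25 + 10 * 0.4176245211 = 29.17624521
Then, compute burden:
B = k * D / 1000 = 29.17624521 * 81 / 1000
= 2363.275862 / 1000
= 2.3633 m

2.3633 m


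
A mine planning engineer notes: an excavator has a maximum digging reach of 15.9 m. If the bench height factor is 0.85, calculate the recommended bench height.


13.515 m

Bench height = reach * factor
= 15.9 * 0.85
= 13.515 m


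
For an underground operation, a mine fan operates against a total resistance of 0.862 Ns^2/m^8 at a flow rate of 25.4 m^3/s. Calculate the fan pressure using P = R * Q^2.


Compute Q^2:
Q^2 = 25.4^2 = 645.16
Compute pressure:
P = R * Q^2 = 0.862 * 645.16
= 556.1279 Pa

556.1279 Pa


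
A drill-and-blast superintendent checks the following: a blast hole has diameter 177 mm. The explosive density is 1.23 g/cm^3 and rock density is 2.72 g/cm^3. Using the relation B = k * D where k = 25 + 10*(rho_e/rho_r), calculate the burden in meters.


5.2254 m

First, compute k:
rho_e / rho_r = 1.23 / 2.72 = 0.4522058824
k = 25 + 10 * 0.4522058824 = 29.52205882
Then, compute burden:
B = k * D / 1000 = 29.52205882 * 177 / 1000
= 5225.404412 / 1000
= 5.2254 m
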